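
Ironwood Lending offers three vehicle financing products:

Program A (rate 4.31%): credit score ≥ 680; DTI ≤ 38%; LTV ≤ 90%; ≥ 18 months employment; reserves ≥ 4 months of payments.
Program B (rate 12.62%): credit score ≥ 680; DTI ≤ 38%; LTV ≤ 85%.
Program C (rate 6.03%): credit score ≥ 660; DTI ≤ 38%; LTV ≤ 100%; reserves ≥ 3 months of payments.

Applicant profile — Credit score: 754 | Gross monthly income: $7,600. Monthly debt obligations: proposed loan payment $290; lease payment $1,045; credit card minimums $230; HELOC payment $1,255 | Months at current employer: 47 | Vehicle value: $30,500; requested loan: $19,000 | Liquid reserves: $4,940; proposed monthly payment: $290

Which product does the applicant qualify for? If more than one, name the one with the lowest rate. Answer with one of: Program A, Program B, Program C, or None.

Total debts = (290 + 1,045 + 230 + 1,255) = 2,820; DTI = 2,820/7,600 = 37.1%.
LTV = 19,000/30,500 = 62.3%.
Reserves = 4,940/290 = 17.0 months.
Program A: score 754 ≥ 680; DTI 37.1% ≤ 38%; LTV 62.3% ≤ 90%; employment 47 ≥ 18 mo; reserves 17.0 ≥ 4 mo → qualifies.
Program B: score 754 ≥ 680; DTI 37.1% ≤ 38%; LTV 62.3% ≤ 85% → qualifies.
Program C: score 754 ≥ 660; DTI 37.1% ≤ 38%; LTV 62.3% ≤ 100%; reserves 17.0 ≥ 3 mo → qualifies.
Qualifying: Program A, Program B, Program C. Lowest rate is 4.31% → Program A.

Program A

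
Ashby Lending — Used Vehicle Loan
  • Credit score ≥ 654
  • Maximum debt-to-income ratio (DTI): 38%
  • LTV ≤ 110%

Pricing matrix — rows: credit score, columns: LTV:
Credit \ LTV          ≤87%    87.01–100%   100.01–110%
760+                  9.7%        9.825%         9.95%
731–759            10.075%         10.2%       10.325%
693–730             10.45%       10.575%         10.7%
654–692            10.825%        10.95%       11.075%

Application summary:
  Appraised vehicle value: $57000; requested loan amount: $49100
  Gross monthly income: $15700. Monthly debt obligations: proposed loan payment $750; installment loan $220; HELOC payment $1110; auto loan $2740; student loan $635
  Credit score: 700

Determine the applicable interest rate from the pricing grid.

Credit score 700 ≥ 654; Total monthly debts = (750 + 220 + 1,110 + 2,740 + 635) = 5,455. DTI = 5,455/15,700 = 34.7% ≤ 38%
Loan-to-value = 49,100/57,000 = 86.1% — pass (110% max)
Score 700 is in the 693–730 band; LTV 86.1% is in the ≤87% band → 10.45%.

10.45%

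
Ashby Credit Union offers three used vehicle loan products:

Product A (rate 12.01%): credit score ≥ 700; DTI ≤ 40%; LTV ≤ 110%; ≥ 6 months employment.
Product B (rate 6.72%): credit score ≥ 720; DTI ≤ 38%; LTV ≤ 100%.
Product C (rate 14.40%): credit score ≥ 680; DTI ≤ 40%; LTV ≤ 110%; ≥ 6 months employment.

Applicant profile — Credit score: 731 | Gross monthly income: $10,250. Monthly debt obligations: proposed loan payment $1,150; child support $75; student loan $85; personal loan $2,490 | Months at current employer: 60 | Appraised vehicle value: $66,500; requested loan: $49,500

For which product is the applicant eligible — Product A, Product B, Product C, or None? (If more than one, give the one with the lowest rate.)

Product B

Total debts = (1,150 + 75 + 85 + 2,490) = 3,800; DTI = 3,800/10,250 = 37.1%.
LTV = 49,500/66,500 = 74.4%.
Product A: score 731 ≥ 700; DTI 37.1% ≤ 40%; LTV 74.4% ≤ 110%; employment 60 ≥ 6 mo → qualifies.
Product B: score 731 ≥ 720; DTI 37.1% ≤ 38%; LTV 74.4% ≤ 100% → qualifies.
Product C: score 731 ≥ 680; DTI 37.1% ≤ 40%; LTV 74.4% ≤ 110%; employment 60 ≥ 6 mo → qualifies.
Qualifying: Product A, Product B, Product C. Lowest rate is 6.72% → Product B.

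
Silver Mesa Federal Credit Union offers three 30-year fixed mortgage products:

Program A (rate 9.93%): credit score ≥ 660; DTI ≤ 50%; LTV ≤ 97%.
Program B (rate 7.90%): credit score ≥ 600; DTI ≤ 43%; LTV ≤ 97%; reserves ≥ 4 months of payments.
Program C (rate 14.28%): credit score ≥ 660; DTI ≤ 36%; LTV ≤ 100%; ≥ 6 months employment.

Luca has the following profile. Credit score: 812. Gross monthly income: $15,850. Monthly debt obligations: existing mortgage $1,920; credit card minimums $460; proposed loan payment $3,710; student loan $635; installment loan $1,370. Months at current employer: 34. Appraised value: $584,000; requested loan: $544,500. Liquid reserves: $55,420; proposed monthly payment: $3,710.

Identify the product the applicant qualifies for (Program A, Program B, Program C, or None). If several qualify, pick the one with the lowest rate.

Total debts = (1,920 + 460 + 3,710 + 635 + 1,370) = 8,095; DTI = 8,095/15,850 = 51.1%.
LTV = 544,500/584,000 = 93.2%.
Reserves = 55,420/3,710 = 14.9 months.
Program A: score 812 ≥ 660; DTI 51.1% > 50%; LTV 93.2% ≤ 97% → does not qualify.
Program B: score 812 ≥ 600; DTI 51.1% > 43%; LTV 93.2% ≤ 97%; reserves 14.9 ≥ 4 mo → does not qualify.
Program C: score 812 ≥ 660; DTI 51.1% > 36%; LTV 93.2% ≤ 100%; employment 34 ≥ 6 mo → does not qualify.

None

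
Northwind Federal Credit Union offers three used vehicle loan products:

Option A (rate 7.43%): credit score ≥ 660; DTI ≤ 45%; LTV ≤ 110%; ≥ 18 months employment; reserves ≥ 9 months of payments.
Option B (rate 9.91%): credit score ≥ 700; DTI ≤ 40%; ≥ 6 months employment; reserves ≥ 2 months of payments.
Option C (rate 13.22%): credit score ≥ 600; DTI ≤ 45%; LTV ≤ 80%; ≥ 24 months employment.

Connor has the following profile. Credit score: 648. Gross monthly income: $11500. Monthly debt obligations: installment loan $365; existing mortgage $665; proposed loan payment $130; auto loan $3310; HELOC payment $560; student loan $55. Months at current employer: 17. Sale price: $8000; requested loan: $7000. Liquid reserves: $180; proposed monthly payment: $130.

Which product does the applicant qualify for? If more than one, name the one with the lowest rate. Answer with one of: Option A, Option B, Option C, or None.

None

Total debts = (365 + 665 + 130 + 3,310 + 560 + 55) = 5,085; DTI = 5,085/11,500 = 44.2%.
LTV = 7,000/8,000 = 87.5%.
Reserves = 180/130 = 1.4 months.
Option A: score 648 < 660; DTI 44.2% ≤ 45%; LTV 87.5% ≤ 110%; employment 17 < 18 mo; reserves 1.4 < 9 mo → does not qualify.
Option B: score 648 < 700; DTI 44.2% > 40%; employment 17 ≥ 6 mo; reserves 1.4 < 2 mo → does not qualify.
Option C: score 648 ≥ 600; DTI 44.2% ≤ 45%; LTV 87.5% > 80%; employment 17 < 24 mo → does not qualify.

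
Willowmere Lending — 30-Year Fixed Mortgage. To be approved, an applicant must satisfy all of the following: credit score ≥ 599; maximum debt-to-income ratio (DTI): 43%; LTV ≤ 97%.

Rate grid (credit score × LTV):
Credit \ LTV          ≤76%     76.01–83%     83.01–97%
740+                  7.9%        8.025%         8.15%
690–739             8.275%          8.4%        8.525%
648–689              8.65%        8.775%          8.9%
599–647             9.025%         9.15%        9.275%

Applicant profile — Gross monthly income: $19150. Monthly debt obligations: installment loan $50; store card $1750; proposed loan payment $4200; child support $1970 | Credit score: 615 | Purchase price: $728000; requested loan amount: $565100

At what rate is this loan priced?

9.15%

Credit score 615 ≥ 599; Total monthly debts = (50 + 1,750 + 4,200 + 1,970) = 7,970. DTI: 7,970 ÷ 19,150 = 41.6%, within the 43% cap
Loan-to-value = 565,100/728,000 = 77.6% — pass (97% max)
Credit 615 → row 599–647; LTV 77.6% → column 76.01–83%. Grid cell → 9.15%.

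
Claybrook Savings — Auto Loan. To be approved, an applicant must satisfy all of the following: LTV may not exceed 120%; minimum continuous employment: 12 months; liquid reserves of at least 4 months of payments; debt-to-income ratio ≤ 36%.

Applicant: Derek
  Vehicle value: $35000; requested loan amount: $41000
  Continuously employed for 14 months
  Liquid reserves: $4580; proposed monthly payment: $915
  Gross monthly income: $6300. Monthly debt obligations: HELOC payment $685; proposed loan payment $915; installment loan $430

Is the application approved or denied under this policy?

LTV = 41,000/35,000 = 117.1% ≤ 120%
Employment 14 ≥ 12 months
Reserves: 4,580 ÷ 915 = 5.0 months (meets 4-month minimum)
Total monthly debts = (685 + 915 + 430) = 2,030. DTI = 2,030/6,300 = 32.2% ≤ 36%
All criteria satisfied.

Approved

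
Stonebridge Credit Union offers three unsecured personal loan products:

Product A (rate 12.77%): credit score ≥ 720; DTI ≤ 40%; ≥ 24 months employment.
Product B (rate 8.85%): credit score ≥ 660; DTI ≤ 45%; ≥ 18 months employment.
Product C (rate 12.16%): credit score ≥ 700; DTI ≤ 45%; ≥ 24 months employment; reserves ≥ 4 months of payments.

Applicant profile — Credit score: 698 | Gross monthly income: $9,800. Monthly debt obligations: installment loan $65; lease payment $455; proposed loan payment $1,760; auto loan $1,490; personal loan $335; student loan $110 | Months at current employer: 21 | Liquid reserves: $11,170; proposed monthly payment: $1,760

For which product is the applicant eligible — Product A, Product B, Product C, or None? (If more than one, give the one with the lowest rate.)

Product B

Total debts = (65 + 455 + 1,760 + 1,490 + 335 + 110) = 4,215; DTI = 4,215/9,800 = 43%.
Reserves = 11,170/1,760 = 6.3 months.
Product A: score 698 < 720; DTI 43% > 40%; employment 21 < 24 mo → does not qualify.
Product B: score 698 ≥ 660; DTI 43% ≤ 45%; employment 21 ≥ 18 mo → qualifies.
Product C: score 698 < 700; DTI 43% ≤ 45%; employment 21 < 24 mo; reserves 6.3 ≥ 4 mo → does not qualify.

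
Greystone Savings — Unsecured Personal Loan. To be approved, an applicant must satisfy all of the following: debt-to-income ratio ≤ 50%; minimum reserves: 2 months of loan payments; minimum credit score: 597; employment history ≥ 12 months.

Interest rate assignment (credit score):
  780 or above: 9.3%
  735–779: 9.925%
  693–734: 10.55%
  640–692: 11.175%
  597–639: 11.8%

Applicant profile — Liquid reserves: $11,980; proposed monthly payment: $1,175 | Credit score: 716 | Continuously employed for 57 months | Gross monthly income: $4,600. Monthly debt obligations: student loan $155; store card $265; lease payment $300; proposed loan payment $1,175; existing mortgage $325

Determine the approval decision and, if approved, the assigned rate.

Approved at 10.55%

Credit score 716 ≥ 597 (meets minimum)
Reserves: 11,980 ÷ 1,175 = 10.2 months (meets 2-month minimum)
Employment 57 ≥ 12 months
Total monthly debts = (155 + 265 + 300 + 1,175 + 325) = 2,220. DTI: 2,220 ÷ 4,600 = 48.3%, within the 50% cap
All requirements met. Score 716 falls in the 693–734 tier → 10.55%.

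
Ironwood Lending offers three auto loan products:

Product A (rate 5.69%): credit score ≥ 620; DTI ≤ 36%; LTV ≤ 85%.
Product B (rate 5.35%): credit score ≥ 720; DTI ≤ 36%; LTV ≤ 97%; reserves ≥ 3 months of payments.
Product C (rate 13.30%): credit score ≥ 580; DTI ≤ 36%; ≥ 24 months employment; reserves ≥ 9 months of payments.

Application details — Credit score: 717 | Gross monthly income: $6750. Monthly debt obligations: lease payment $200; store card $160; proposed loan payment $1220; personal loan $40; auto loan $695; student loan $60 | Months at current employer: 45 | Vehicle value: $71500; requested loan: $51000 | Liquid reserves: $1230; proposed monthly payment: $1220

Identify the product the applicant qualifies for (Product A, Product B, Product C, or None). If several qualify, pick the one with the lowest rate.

Product A

Total debts = (200 + 160 + 1,220 + 40 + 695 + 60) = 2,375; DTI = 2,375/6,750 = 35.2%.
LTV = 51,000/71,500 = 71.3%.
Reserves = 1,230/1,220 = 1.0 months.
Product A: score 717 ≥ 620; DTI 35.2% ≤ 36%; LTV 71.3% ≤ 85% → qualifies.
Product B: score 717 < 720; DTI 35.2% ≤ 36%; LTV 71.3% ≤ 97%; reserves 1.0 < 3 mo → does not qualify.
Product C: score 717 ≥ 580; DTI 35.2% ≤ 36%; employment 45 ≥ 24 mo; reserves 1.0 < 9 mo → does not qualify.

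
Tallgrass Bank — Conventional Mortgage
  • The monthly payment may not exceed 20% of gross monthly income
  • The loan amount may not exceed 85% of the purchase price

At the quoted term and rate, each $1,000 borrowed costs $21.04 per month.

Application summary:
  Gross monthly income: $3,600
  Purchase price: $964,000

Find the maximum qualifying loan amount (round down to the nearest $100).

Payment cap: 20% × $3,600 = $720/month.
At $21.04 per $1,000, that supports 720/21.04 × 1,000 ≈ $34,220 → $34,200.
LTV cap: 85% × $964,000 = $819,400 → $819,400.
Binding constraint: payment-to-income.

$34,200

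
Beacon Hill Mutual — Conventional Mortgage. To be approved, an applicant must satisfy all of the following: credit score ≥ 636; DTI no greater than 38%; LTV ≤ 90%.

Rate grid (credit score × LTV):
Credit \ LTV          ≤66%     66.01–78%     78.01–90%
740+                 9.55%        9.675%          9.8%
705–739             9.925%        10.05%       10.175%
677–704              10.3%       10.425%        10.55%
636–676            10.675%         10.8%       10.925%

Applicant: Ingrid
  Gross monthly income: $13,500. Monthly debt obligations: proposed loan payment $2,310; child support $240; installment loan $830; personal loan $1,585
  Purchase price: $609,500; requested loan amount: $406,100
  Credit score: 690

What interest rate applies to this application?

10.425%

Credit score 690 ≥ 636; Total monthly debts = (2,310 + 240 + 830 + 1,585) = 4,965. Debt-to-income = 4,965/13,500 = 36.8% — meets 38% limit
LTV: 406,100 ÷ 609,500 = 66.6%, within 90% cap
Credit 690 → row 677–704; LTV 66.6% → column 66.01–78%. Grid cell → 10.425%.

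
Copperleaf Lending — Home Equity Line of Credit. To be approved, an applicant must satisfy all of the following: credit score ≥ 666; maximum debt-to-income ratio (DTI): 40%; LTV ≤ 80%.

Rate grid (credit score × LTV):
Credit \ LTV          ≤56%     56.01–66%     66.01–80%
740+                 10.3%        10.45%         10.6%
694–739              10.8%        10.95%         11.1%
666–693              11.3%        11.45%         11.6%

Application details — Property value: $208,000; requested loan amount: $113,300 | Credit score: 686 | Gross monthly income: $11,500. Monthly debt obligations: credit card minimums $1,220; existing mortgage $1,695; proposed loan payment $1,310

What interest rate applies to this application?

Credit score 686 ≥ 666; Total monthly debts = (1,220 + 1,695 + 1,310) = 4,225. Debt-to-income = 4,225/11,500 = 36.7% — meets 40% limit
Loan-to-value = 113,300/208,000 = 54.5% — pass (80% max)
Credit 686 → row 666–693; LTV 54.5% → column ≤56%. Grid cell → 11.3%.

11.3%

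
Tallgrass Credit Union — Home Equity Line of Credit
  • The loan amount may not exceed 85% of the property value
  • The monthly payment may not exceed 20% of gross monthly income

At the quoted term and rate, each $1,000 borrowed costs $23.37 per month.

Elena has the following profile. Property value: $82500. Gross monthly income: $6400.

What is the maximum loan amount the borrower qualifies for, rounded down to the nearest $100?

$54,700

Payment cap: 20% × $6,400 = $1,280/month.
At $23.37 per $1,000, that supports 1,280/23.37 × 1,000 ≈ $54,771 → $54,700.
LTV cap: 85% × $82,500 = $70,125 → $70,100.
Binding constraint: payment-to-income.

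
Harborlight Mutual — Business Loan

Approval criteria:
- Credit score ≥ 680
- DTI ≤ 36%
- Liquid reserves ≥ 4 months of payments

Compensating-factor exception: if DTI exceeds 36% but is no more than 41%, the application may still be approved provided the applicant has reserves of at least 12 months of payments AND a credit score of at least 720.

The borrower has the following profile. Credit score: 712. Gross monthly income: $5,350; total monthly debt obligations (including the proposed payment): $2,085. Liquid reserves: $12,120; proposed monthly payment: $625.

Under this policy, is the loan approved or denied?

Denied

Credit score 712 ≥ 680 (meets base)
DTI = 2,085/5,350 = 39% > 36% — standard DTI limit exceeded.
Liquid reserves cover 12,120/625 = 19.4 months — ≥ 4 required
DTI 39% is within the 36%–41% exception band; checking compensating factors.
Reserves 19.4 ≥ 12 months; credit score 712 < 720.
Compensating-factor requirement not fully met.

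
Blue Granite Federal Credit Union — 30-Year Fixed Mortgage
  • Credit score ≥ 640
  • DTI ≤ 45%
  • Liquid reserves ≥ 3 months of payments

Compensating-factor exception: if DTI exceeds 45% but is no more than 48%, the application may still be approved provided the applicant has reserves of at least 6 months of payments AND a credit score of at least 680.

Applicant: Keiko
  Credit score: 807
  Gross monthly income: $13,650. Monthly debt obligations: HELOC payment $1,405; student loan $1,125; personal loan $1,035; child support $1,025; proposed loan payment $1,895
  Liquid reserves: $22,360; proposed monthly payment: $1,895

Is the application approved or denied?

Approved

Credit score 807 ≥ 640 (meets base)
Total debts = (1,405 + 1,125 + 1,035 + 1,025 + 1,895) = 6,485. DTI: 6,485 ÷ 13,650 = 47.5%, over the 45% base limit.
Reserves = 22,360/1,895 = 11.8 months ≥ 3
47.5% falls in the override range (45%–48%), so the compensating-factor test applies.
Override check — reserves: 11.8 mo (ok); score: 807 (ok).
Both override conditions satisfied; DTI exception granted.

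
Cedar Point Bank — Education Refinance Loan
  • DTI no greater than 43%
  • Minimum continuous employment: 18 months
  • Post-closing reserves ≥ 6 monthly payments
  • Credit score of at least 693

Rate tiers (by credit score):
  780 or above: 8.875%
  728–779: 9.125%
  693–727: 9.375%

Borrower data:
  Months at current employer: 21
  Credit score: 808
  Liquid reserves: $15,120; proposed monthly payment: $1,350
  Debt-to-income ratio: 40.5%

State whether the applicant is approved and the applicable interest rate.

Approved at 8.875%

Credit score 808 ≥ 693 (meets minimum)
Employment 21 ≥ 18 months
Reserves: 15,120 ÷ 1,350 = 11.2 months (meets 6-month minimum)
Debt-to-income 40.5% vs 43% cap — pass
All requirements met. Score 808 falls in the 780 or above tier → 8.875%.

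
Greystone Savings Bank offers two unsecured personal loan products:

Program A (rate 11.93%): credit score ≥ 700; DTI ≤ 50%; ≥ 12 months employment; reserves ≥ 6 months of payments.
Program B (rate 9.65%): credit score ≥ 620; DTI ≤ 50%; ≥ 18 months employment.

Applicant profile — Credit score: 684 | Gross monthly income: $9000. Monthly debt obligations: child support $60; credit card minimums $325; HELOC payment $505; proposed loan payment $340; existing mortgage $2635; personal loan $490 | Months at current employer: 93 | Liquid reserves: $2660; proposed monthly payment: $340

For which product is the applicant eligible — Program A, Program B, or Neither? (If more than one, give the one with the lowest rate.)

Total debts = (60 + 325 + 505 + 340 + 2,635 + 490) = 4,355; DTI = 4,355/9,000 = 48.4%.
Reserves = 2,660/340 = 7.8 months.
Program A: score 684 < 700; DTI 48.4% ≤ 50%; employment 93 ≥ 12 mo; reserves 7.8 ≥ 6 mo → does not qualify.
Program B: score 684 ≥ 620; DTI 48.4% ≤ 50%; employment 93 ≥ 18 mo → qualifies.

Program B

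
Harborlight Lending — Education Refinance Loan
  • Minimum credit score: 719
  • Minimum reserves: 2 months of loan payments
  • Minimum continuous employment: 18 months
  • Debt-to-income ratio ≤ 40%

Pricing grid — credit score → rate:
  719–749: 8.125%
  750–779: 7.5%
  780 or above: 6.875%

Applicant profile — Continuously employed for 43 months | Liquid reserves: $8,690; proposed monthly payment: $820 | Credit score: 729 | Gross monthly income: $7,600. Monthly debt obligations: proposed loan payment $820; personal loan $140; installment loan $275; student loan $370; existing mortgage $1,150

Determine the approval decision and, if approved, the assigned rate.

Approved at 8.125%

Credit score 729 ≥ 719 (meets minimum)
Employment 43 ≥ 18 months
Liquid reserves cover 8,690/820 = 10.6 months — ≥ 2 required
Total monthly debts = (820 + 140 + 275 + 370 + 1,150) = 2,755. DTI: 2,755 ÷ 7,600 = 36.2%, within the 40% cap
All requirements met. Score 729 falls in the 719–749 tier → 8.125%.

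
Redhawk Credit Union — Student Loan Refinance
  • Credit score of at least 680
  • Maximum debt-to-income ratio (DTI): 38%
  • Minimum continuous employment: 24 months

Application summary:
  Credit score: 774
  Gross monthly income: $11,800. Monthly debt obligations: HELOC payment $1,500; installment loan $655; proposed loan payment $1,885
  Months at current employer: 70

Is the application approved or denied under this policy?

Approved

Credit score 774 ≥ 680 (meets)
Total monthly debts = (1,500 + 655 + 1,885) = 4,040. Debt-to-income = 4,040/11,800 = 34.2% — meets 38% limit
Employment 70 ≥ 24 months
All criteria satisfied.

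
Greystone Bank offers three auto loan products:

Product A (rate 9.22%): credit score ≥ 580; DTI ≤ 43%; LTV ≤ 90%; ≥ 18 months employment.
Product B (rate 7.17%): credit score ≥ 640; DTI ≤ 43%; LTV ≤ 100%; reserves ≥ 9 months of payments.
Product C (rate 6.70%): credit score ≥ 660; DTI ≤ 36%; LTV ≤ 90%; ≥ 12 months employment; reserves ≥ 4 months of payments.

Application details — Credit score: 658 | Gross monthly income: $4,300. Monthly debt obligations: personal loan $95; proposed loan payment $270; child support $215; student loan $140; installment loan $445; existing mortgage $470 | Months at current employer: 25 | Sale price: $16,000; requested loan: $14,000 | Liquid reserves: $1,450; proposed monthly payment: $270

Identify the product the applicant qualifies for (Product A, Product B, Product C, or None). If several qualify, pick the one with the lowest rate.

Product A

Total debts = (95 + 270 + 215 + 140 + 445 + 470) = 1,635; DTI = 1,635/4,300 = 38%.
LTV = 14,000/16,000 = 87.5%.
Reserves = 1,450/270 = 5.4 months.
Product A: score 658 ≥ 580; DTI 38% ≤ 43%; LTV 87.5% ≤ 90%; employment 25 ≥ 18 mo → qualifies.
Product B: score 658 ≥ 640; DTI 38% ≤ 43%; LTV 87.5% ≤ 100%; reserves 5.4 < 9 mo → does not qualify.
Product C: score 658 < 660; DTI 38% > 36%; LTV 87.5% ≤ 90%; employment 25 ≥ 12 mo; reserves 5.4 ≥ 4 mo → does not qualify.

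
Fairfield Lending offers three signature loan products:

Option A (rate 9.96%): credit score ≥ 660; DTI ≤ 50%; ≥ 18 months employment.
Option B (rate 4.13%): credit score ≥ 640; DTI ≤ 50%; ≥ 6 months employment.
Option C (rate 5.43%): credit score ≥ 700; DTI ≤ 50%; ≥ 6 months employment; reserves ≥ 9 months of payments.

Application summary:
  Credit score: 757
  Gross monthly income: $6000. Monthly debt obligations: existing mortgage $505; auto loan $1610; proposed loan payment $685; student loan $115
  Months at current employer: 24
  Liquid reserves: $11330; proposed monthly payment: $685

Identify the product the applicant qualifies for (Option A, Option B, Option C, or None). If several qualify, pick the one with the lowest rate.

Option B

Total debts = (505 + 1,610 + 685 + 115) = 2,915; DTI = 2,915/6,000 = 48.6%.
Reserves = 11,330/685 = 16.5 months.
Option A: score 757 ≥ 660; DTI 48.6% ≤ 50%; employment 24 ≥ 18 mo → qualifies.
Option B: score 757 ≥ 640; DTI 48.6% ≤ 50%; employment 24 ≥ 6 mo → qualifies.
Option C: score 757 ≥ 700; DTI 48.6% ≤ 50%; employment 24 ≥ 6 mo; reserves 16.5 ≥ 9 mo → qualifies.
Qualifying: Option A, Option B, Option C. Lowest rate is 4.13% → Option B.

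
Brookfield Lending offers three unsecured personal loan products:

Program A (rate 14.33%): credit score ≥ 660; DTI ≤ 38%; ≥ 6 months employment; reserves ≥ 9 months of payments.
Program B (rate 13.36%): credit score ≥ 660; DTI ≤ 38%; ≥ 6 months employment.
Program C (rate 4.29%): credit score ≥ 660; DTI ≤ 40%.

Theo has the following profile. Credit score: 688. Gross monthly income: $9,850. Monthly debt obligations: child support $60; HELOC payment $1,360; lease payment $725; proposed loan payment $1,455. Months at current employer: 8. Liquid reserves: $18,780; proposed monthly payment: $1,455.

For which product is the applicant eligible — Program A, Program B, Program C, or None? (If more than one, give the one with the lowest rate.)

Program C

Total debts = (60 + 1,360 + 725 + 1,455) = 3,600; DTI = 3,600/9,850 = 36.5%.
Reserves = 18,780/1,455 = 12.9 months.
Program A: score 688 ≥ 660; DTI 36.5% ≤ 38%; employment 8 ≥ 6 mo; reserves 12.9 ≥ 9 mo → qualifies.
Program B: score 688 ≥ 660; DTI 36.5% ≤ 38%; employment 8 ≥ 6 mo → qualifies.
Program C: score 688 ≥ 660; DTI 36.5% ≤ 40% → qualifies.
Qualifying: Program A, Program B, Program C. Lowest rate is 4.29% → Program C.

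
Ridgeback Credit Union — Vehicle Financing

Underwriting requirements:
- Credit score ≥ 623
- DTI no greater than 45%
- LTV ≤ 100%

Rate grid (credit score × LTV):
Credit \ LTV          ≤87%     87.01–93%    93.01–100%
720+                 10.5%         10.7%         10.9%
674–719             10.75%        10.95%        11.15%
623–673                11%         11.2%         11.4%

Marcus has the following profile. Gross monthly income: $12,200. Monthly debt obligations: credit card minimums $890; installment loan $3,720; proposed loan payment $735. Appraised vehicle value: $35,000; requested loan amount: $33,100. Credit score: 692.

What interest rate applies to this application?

11.15%

Credit score 692 ≥ 623; Total monthly debts = (890 + 3,720 + 735) = 5,345. Debt-to-income = 5,345/12,200 = 43.8% — meets 45% limit
LTV = 33,100/35,000 = 94.6% ≤ 100%
Score 692 is in the 674–719 band; LTV 94.6% is in the 93.01–100% band → 11.15%.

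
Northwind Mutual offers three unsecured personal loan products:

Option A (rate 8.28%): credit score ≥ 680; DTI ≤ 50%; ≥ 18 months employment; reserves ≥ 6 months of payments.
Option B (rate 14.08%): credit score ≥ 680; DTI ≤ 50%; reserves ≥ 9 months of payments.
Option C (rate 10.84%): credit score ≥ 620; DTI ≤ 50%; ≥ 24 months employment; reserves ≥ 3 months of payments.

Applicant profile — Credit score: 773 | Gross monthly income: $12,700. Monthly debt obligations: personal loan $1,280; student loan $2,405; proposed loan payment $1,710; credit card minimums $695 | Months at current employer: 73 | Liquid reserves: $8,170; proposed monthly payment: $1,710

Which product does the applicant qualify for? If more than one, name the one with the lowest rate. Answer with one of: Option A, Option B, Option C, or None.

Option C

Total debts = (1,280 + 2,405 + 1,710 + 695) = 6,090; DTI = 6,090/12,700 = 48%.
Reserves = 8,170/1,710 = 4.8 months.
Option A: score 773 ≥ 680; DTI 48% ≤ 50%; employment 73 ≥ 18 mo; reserves 4.8 < 6 mo → does not qualify.
Option B: score 773 ≥ 680; DTI 48% ≤ 50%; reserves 4.8 < 9 mo → does not qualify.
Option C: score 773 ≥ 620; DTI 48% ≤ 50%; employment 73 ≥ 24 mo; reserves 4.8 ≥ 3 mo → qualifies.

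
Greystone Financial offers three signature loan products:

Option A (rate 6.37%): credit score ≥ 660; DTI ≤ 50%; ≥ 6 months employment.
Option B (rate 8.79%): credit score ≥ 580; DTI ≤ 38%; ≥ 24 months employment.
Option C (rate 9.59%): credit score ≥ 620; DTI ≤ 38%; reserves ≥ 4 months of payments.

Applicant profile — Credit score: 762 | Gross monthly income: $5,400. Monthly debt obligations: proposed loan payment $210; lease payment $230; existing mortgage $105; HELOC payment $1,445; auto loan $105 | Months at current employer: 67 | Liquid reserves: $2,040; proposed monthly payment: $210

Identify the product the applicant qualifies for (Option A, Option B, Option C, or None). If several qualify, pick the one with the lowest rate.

Option A

Total debts = (210 + 230 + 105 + 1,445 + 105) = 2,095; DTI = 2,095/5,400 = 38.8%.
Reserves = 2,040/210 = 9.7 months.
Option A: score 762 ≥ 660; DTI 38.8% ≤ 50%; employment 67 ≥ 6 mo → qualifies.
Option B: score 762 ≥ 580; DTI 38.8% > 38%; employment 67 ≥ 24 mo → does not qualify.
Option C: score 762 ≥ 620; DTI 38.8% > 38%; reserves 9.7 ≥ 4 mo → does not qualify.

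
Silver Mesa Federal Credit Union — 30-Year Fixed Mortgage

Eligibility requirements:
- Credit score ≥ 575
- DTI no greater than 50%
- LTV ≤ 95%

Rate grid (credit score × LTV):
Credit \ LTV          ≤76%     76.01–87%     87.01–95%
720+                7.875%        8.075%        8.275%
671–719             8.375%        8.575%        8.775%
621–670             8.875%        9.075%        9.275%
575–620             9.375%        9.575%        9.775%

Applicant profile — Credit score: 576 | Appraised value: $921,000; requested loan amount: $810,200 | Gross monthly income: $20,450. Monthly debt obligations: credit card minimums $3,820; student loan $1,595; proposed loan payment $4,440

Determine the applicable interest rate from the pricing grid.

9.775%

Credit score 576 ≥ 575; Total monthly debts = (3,820 + 1,595 + 4,440) = 9,855. DTI = 9,855/20,450 = 48.2% ≤ 50%
LTV = 810,200/921,000 = 88% ≤ 95%
Score 576 is in the 575–620 band; LTV 88% is in the 87.01–95% band → 9.775%.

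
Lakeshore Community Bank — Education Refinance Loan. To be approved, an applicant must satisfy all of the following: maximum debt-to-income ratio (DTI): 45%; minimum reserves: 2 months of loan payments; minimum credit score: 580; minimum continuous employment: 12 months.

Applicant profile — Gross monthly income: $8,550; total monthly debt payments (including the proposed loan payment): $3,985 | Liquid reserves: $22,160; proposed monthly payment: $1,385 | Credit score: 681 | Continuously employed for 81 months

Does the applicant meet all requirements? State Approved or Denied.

DTI: 3,985 ÷ 8,550 = 46.6%, exceeds the 45% cap
Reserves: 22,160 ÷ 1,385 = 16.0 months (meets 2-month minimum)
Credit score 681 ≥ 580 (meets)
Employment 81 ≥ 12 months
Fails on DTI.

Denied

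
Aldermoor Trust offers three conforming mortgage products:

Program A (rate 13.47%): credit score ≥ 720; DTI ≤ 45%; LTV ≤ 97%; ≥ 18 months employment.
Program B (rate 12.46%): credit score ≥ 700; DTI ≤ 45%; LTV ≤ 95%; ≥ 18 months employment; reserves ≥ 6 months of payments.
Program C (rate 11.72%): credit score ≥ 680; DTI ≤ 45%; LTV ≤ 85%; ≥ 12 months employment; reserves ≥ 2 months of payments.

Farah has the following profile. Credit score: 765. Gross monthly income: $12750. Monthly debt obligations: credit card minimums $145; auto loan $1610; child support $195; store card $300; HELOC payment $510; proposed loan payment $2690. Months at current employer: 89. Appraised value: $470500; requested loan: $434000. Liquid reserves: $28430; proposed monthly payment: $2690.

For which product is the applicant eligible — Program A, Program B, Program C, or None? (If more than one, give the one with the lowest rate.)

Total debts = (145 + 1,610 + 195 + 300 + 510 + 2,690) = 5,450; DTI = 5,450/12,750 = 42.7%.
LTV = 434,000/470,500 = 92.2%.
Reserves = 28,430/2,690 = 10.6 months.
Program A: score 765 ≥ 720; DTI 42.7% ≤ 45%; LTV 92.2% ≤ 97%; employment 89 ≥ 18 mo → qualifies.
Program B: score 765 ≥ 700; DTI 42.7% ≤ 45%; LTV 92.2% ≤ 95%; employment 89 ≥ 18 mo; reserves 10.6 ≥ 6 mo → qualifies.
Program C: score 765 ≥ 680; DTI 42.7% ≤ 45%; LTV 92.2% > 85%; employment 89 ≥ 12 mo; reserves 10.6 ≥ 2 mo → does not qualify.
Qualifying: Program A, Program B. Lowest rate is 12.46% → Program B.

Program B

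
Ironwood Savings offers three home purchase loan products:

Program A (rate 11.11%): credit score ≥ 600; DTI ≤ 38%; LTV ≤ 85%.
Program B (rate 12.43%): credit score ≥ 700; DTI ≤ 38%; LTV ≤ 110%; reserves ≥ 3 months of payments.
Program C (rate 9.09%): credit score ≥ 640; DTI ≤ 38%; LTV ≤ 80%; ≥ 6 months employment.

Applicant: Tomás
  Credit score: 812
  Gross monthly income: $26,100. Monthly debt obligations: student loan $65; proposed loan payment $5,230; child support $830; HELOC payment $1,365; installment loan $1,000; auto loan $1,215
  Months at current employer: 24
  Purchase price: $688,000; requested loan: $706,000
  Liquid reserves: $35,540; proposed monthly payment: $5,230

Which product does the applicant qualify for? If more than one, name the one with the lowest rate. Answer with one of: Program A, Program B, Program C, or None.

Program B

Total debts = (65 + 5,230 + 830 + 1,365 + 1,000 + 1,215) = 9,705; DTI = 9,705/26,100 = 37.2%.
LTV = 706,000/688,000 = 102.6%.
Reserves = 35,540/5,230 = 6.8 months.
Program A: score 812 ≥ 600; DTI 37.2% ≤ 38%; LTV 102.6% > 85% → does not qualify.
Program B: score 812 ≥ 700; DTI 37.2% ≤ 38%; LTV 102.6% ≤ 110%; reserves 6.8 ≥ 3 mo → qualifies.
Program C: score 812 ≥ 640; DTI 37.2% ≤ 38%; LTV 102.6% > 80%; employment 24 ≥ 6 mo → does not qualify.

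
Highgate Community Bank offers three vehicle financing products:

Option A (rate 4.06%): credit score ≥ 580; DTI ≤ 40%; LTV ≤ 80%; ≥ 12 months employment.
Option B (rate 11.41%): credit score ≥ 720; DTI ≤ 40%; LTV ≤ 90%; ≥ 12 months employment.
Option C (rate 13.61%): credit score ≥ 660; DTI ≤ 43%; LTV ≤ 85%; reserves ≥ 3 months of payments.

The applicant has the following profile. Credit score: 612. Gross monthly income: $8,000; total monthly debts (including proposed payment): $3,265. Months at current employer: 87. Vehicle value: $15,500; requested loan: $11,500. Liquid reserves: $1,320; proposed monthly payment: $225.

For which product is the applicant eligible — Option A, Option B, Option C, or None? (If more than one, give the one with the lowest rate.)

None

DTI = 3,265/8,000 = 40.8%.
LTV = 11,500/15,500 = 74.2%.
Reserves = 1,320/225 = 5.9 months.
Option A: score 612 ≥ 580; DTI 40.8% > 40%; LTV 74.2% ≤ 80%; employment 87 ≥ 12 mo → does not qualify.
Option B: score 612 < 720; DTI 40.8% > 40%; LTV 74.2% ≤ 90%; employment 87 ≥ 12 mo → does not qualify.
Option C: score 612 < 660; DTI 40.8% ≤ 43%; LTV 74.2% ≤ 85%; reserves 5.9 ≥ 3 mo → does not qualify.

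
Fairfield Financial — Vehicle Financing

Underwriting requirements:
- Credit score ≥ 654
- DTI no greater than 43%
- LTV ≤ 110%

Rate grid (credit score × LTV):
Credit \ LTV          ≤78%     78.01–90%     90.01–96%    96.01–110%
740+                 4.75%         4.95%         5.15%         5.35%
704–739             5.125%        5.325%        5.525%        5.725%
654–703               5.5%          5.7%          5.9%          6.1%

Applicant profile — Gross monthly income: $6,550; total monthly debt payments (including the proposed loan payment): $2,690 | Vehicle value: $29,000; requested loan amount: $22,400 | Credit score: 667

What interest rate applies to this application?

Credit score 667 ≥ 654; DTI: 2,690 ÷ 6,550 = 41.1%, within the 43% cap
Loan-to-value = 22,400/29,000 = 77.2% — pass (110% max)
Credit 667 → row 654–703; LTV 77.2% → column ≤78%. Grid cell → 5.5%.

5.5%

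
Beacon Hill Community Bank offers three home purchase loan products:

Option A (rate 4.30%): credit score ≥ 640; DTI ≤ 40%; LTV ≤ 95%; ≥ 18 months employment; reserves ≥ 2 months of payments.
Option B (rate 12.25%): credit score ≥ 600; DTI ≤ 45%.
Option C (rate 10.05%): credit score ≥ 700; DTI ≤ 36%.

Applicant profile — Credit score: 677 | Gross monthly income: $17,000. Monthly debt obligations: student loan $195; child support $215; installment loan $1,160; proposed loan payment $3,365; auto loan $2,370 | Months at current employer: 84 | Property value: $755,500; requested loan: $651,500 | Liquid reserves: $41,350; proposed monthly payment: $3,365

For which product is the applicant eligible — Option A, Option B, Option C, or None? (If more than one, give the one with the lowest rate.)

Option B

Total debts = (195 + 215 + 1,160 + 3,365 + 2,370) = 7,305; DTI = 7,305/17,000 = 43%.
LTV = 651,500/755,500 = 86.2%.
Reserves = 41,350/3,365 = 12.3 months.
Option A: score 677 ≥ 640; DTI 43% > 40%; LTV 86.2% ≤ 95%; employment 84 ≥ 18 mo; reserves 12.3 ≥ 2 mo → does not qualify.
Option B: score 677 ≥ 600; DTI 43% ≤ 45% → qualifies.
Option C: score 677 < 700; DTI 43% > 36% → does not qualify.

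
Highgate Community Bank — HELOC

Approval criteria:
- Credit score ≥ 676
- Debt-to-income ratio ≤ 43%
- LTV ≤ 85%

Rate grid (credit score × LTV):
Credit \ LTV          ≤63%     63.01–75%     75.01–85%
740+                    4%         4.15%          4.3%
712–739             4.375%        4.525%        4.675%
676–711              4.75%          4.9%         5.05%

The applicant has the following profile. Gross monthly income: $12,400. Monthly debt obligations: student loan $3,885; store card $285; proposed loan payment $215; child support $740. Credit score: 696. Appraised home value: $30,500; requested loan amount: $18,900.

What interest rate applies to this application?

Credit score 696 ≥ 676; Total monthly debts = (3,885 + 285 + 215 + 740) = 5,125. Debt-to-income = 5,125/12,400 = 41.3% — meets 43% limit
Loan-to-value = 18,900/30,500 = 62% — pass (85% max)
Credit 696 → row 676–711; LTV 62% → column ≤63%. Grid cell → 4.75%.

4.75%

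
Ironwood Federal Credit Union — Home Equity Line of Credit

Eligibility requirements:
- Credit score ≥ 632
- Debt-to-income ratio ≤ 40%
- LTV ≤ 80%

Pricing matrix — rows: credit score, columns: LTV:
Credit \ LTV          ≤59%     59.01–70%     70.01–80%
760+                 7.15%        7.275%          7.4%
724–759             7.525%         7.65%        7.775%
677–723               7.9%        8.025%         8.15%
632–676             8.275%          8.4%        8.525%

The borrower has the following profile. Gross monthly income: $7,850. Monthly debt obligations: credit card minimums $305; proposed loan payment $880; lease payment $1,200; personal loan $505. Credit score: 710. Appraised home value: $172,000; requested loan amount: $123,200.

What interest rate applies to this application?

Credit score 710 ≥ 632; Total monthly debts = (305 + 880 + 1,200 + 505) = 2,890. DTI: 2,890 ÷ 7,850 = 36.8%, within the 40% cap
LTV: 123,200 ÷ 172,000 = 71.6%, within 80% cap
Score 710 is in the 677–723 band; LTV 71.6% is in the 70.01–80% band → 8.15%.

8.15%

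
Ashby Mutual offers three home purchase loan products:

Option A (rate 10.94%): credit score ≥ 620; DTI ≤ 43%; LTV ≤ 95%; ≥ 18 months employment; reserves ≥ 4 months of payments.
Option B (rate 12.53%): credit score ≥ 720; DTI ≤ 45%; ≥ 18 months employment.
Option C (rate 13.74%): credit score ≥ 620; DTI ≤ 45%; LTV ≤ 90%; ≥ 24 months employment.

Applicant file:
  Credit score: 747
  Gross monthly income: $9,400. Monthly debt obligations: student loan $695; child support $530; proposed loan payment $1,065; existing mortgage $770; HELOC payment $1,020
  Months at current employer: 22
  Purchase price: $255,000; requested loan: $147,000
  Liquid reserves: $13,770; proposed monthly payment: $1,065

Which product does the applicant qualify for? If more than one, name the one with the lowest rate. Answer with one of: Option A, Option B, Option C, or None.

Total debts = (695 + 530 + 1,065 + 770 + 1,020) = 4,080; DTI = 4,080/9,400 = 43.4%.
LTV = 147,000/255,000 = 57.6%.
Reserves = 13,770/1,065 = 12.9 months.
Option A: score 747 ≥ 620; DTI 43.4% > 43%; LTV 57.6% ≤ 95%; employment 22 ≥ 18 mo; reserves 12.9 ≥ 4 mo → does not qualify.
Option B: score 747 ≥ 720; DTI 43.4% ≤ 45%; employment 22 ≥ 18 mo → qualifies.
Option C: score 747 ≥ 620; DTI 43.4% ≤ 45%; LTV 57.6% ≤ 90%; employment 22 < 24 mo → does not qualify.

Option B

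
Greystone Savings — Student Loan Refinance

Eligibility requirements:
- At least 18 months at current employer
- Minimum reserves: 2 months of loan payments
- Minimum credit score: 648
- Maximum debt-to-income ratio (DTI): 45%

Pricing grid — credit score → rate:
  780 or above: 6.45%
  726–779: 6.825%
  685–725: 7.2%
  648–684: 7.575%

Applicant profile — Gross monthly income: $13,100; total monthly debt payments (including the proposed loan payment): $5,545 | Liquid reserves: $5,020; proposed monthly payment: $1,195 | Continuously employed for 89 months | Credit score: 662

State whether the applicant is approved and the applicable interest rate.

Approved at 7.575%

Credit score 662 ≥ 648 (meets minimum)
Employment 89 ≥ 18 months
Debt-to-income = 5,545/13,100 = 42.3% — meets 45% limit
Reserves: 5,020 ÷ 1,195 = 4.2 months (meets 2-month minimum)
All requirements met. Score 662 falls in the 648–684 tier → 7.575%.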